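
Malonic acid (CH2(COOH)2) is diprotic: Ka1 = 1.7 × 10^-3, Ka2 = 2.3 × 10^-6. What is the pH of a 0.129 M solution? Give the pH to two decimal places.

pH = 1.85

Since Ka1 ≫ Ka2, the first ionization dominates [H+].
Ka1 = x²/(0.129 − x) = 1.7 × 10^-3
Solving the quadratic: x = (−Ka1 + √(Ka1² + 4·Ka1·C₀))/2 = 1.40 × 10^-2 M
pH = −log(1.40 × 10^-2) = 1.85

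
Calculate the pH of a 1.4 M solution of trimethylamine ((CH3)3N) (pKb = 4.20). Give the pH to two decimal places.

pH = 11.97

(CH3)3N + H2O ⇌ (CH3)3NH+ + OH-
Kb = 10^(−4.20) = 6.31 × 10^-5
From the ICE table, Kb = [OH-]²/(1.4 − [OH-]) = 6.31 × 10^-5.
Neglecting [OH-] in the denominator: [OH-] = √(6.31 × 10^-5 × 1.4) = 9.40 × 10^-3 M
([OH-]/C₀ = 0.67% < 5%, so the approximation holds.)
pOH = −log(9.40 × 10^-3) = 2.03; pH = 14.00 − 2.03 = 11.97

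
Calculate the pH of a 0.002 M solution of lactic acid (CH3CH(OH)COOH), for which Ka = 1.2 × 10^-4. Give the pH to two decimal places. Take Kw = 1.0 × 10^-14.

pH = 3.36

CH3CH(OH)COOH ⇌ CH3CH(OH)COO- + H+
From the ICE table, Ka = x²/(0.002 − x) = 1.2 × 10^-4.
The 5% rule fails; solving x² + Ka·x − Ka·C₀ = 0 exactly:
x = [−0.00012 + √(0.00012² + 9.6e-07)]/2 = 4.34 × 10^-4 M
pH = −log[H+] = −log(4.34 × 10^-4) = 3.36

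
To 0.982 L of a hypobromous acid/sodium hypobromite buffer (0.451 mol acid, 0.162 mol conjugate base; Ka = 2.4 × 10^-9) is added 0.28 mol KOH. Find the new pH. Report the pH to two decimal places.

pH = 9.03

After neutralization: n(HOBr) = 0.171 mol, n(OBr-) = 0.442 mol.
pKa = −log(2.4 × 10^-9) = 8.620
pH = pKa + log([A⁻]/[HA]) = 8.620 + log(0.442/0.171) = 8.620 +0.412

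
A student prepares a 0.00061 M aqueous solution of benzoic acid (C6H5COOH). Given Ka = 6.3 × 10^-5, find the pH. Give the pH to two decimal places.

C6H5COOH ⇌ C6H5COO- + H+
From the ICE table, Ka = [H+]²/(0.00061 − [H+]) = 6.3 × 10^-5.
The 5% rule fails; solving [H+]² + Ka·[H+] − Ka·C₀ = 0 exactly:
[H+] = [−6.3e-05 + √(6.3e-05² + 1.54e-07)]/2 = 1.67 × 10^-4 M
pH = −log(1.67 × 10^-4) = 3.78

pH = 3.78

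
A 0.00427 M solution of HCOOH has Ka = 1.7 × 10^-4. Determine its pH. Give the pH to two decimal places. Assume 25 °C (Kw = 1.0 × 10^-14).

pH = 3.11

HCOOH ⇌ HCOO- + H+
Ka = x²/(0.00427 − x) = 1.7 × 10^-4
x is not negligible relative to C₀; solve x² + 0.00017·x − 7.26e-07 = 0.
x = [−0.00017 + √(0.00017² + 2.9e-06)]/2 = 7.71 × 10^-4 M
pH = −log[H+] = −log(7.71 × 10^-4) = 3.11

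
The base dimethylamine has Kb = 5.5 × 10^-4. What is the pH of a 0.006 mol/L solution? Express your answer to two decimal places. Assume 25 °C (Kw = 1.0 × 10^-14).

pH = 11.19

(CH3)2NH + H2O ⇌ (CH3)2NH2+ + OH-
From the ICE table, Kb = [OH-]²/(0.006 − [OH-]) = 5.5 × 10^-4.
Here C₀/Kb ≈ 10.9, so the small-[OH-] approximation fails. Use the quadratic:
[OH-] = (−Kb + √(Kb² + 4·Kb·C₀))/2 = 1.56 × 10^-3 M
pOH = 2.81, so pH = 14.00 − pOH = 11.19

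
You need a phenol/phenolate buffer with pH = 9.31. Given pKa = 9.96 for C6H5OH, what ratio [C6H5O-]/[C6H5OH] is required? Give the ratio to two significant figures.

ratio = 0.22

pH = pKa + log(r) ⇒ log(r) = 9.31 − 9.96 = -0.65
r = [C6H5O-]/[C6H5OH] = 10^(-0.65) = 0.224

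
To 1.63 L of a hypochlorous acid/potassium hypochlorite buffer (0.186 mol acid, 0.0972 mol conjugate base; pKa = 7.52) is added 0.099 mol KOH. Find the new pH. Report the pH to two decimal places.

pH = 7.87

OH- converts HOCl to OCl-: HOCl → 0.087 mol, OCl- → 0.196 mol.
Henderson–Hasselbalch with mole ratio 0.196/0.087: pH = 7.52 + (+0.353)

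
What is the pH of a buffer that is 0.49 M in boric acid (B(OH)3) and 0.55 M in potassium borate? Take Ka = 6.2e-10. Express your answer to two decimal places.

pH = 9.26

pKa = −log(6.2 × 10^-10) = 9.208
Henderson–Hasselbalch: pH = pKa + log([B(OH)4-]/[B(OH)3]) = 9.208 + log(0.55/0.49)
pH = 9.208 + (+0.050) = 9.26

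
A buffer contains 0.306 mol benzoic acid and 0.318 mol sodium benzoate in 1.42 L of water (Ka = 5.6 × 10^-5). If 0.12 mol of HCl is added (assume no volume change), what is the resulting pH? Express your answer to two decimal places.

pH = 3.92

Added H+ converts C6H5COO- to C6H5COOH: C6H5COOH → 0.426 mol, C6H5COO- → 0.198 mol.
pKa = −log(5.6 × 10^-5) = 4.252
pH = pKa + log([A⁻]/[HA]) = 4.252 + log(0.198/0.426) = 4.252 -0.333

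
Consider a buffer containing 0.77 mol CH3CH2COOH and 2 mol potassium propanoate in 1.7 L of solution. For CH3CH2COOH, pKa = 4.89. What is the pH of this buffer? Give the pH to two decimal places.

pH = 5.30

Henderson–Hasselbalch: pH = pKa + log([CH3CH2COO-]/[CH3CH2COOH]) = 4.89 + log(2/0.77)
pH = 4.89 + (+0.415) = 5.30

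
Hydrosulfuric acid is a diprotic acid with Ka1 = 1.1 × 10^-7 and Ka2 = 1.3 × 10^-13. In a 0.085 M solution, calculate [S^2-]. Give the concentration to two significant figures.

1.3 × 10^-13 M

First ionization gives [H+] ≈ [HS-] = 9.67 × 10^-5 M.
Second step: Ka2 = [H+][S^2-]/[HS-] ≈ [S^2-] (since [H+] ≈ [HS-]).
So [S^2-] ≈ Ka2.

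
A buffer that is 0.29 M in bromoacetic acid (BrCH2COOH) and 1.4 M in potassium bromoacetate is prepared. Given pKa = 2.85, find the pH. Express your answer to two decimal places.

pH = 3.53

pH = pKa + log([A⁻]/[HA]) = 2.85 + log(1.4/0.29)
pH = 2.85 + (+0.684) = 3.53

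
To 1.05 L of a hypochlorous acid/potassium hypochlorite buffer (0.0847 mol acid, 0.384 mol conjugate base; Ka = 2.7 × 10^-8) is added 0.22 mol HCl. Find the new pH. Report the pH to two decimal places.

pH = 7.30

Added H+ converts OCl- to HOCl: HOCl → 0.305 mol, OCl- → 0.164 mol.
pKa = −log(2.7 × 10^-8) = 7.569
Henderson–Hasselbalch with mole ratio 0.164/0.305: pH = 7.569 + (-0.269)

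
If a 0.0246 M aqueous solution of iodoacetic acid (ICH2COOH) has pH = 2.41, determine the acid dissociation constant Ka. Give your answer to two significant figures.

[H+] = 10^(-2.41) = 3.89 × 10^-3 M
At equilibrium [HA] = 0.0246 − 3.89 × 10^-3 = 2.07 × 10^-2 M
Ka = [H+][A-]/[HA] = (3.89 × 10^-3)² / 2.07 × 10^-2 = 7.3 × 10^-4

Ka = 7.3 × 10^-4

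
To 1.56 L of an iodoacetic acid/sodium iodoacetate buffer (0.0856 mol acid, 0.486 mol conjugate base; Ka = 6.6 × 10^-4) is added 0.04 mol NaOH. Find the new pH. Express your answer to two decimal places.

After neutralization: n(ICH2COOH) = 0.0456 mol, n(ICH2COO-) = 0.526 mol.
pKa = −log(6.6 × 10^-4) = 3.180
Henderson–Hasselbalch with mole ratio 0.526/0.0456: pH = 3.180 + (+1.062)

pH = 4.24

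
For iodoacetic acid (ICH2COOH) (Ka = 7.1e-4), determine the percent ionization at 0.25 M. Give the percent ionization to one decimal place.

ICH2COOH ⇌ ICH2COO- + H+; let x = [H+] at equilibrium.
Solve x² + 0.00071x − 0.000178 = 0 → x = 1.30 × 10^-2 M
% ionization = x/C₀ × 100% = 1.30 × 10^-2/0.25 × 100% = 5.2%

5.2%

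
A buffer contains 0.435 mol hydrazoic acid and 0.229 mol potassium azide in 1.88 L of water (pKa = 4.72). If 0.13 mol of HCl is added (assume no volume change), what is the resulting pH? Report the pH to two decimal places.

pH = 3.96

After neutralization: n(HN3) = 0.565 mol, n(N3-) = 0.099 mol.
pH = pKa + log(n_N3-/n_HN3) = 4.72 + log(0.099/0.565) = 4.72 + (-0.756)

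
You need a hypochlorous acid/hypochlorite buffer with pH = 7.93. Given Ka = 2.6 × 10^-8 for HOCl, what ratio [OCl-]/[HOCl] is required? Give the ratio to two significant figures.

ratio = 2.2

pKa = -log(2.6 × 10^-8) = 7.585
pH = pKa + log(r) ⇒ log(r) = 7.93 − 7.585 = +0.345
r = [OCl-]/[HOCl] = 10^(+0.345) = 2.21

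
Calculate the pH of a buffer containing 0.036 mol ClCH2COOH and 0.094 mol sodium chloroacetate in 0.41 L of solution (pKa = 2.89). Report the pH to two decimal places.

Henderson–Hasselbalch: pH = pKa + log([ClCH2COO-]/[ClCH2COOH]) = 2.89 + log(0.094/0.036)
pH = 2.89 + (+0.417) = 3.31

pH = 3.31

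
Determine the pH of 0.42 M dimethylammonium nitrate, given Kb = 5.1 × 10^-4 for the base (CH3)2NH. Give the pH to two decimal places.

pH = 5.54

(CH3)2NH2+ is the conjugate acid of the weak base (CH3)2NH.
Ka = Kw/Kb = 1.0×10^-14 / 5.1 × 10^-4 = 1.96 × 10^-11
Ka = [H+]²/(0.42 − [H+]) = 1.96 × 10^-11
Since Ka ≪ C₀, [H+] ≈ √(Ka·C₀) = 2.87 × 10^-6 M.
pH = −log(2.87 × 10^-6) = 5.54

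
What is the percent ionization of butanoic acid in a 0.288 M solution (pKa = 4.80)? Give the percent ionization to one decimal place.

0.7%

CH3(CH2)2COOH ⇌ CH3(CH2)2COO- + H+; let x = [H+] at equilibrium.
Ka = 10^(−4.80) = 1.58 × 10^-5
x ≈ √(Ka·C₀) = √(1.58 × 10^-5 × 0.288) = 2.13 × 10^-3 M
Fraction ionized = 2.13 × 10^-3 / 0.288 = 0.0074 → 0.7%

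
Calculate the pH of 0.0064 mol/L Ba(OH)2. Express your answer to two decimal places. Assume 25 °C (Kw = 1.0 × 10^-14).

Ba(OH)2 is a strong base (each formula unit releases 2 OH-); [OH-] = 0.0128 M.
pOH = -log(0.0128) = 1.89
pH = 14.00 - 1.89 = 12.11

pH = 12.11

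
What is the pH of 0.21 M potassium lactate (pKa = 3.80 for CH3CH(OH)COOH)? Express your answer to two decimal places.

CH3CH(OH)COO- is the conjugate base of the weak acid CH3CH(OH)COOH.
Ka = 10^(−3.80) = 1.58 × 10^-4
Kb = Kw/Ka = 1.0×10^-14 / 1.58 × 10^-4 = 6.33 × 10^-11
Kb = [OH-]²/(0.21 − [OH-]) = 6.33 × 10^-11
Assume [OH-] ≪ 0.21: [OH-] ≈ √(6.33 × 10^-11 × 0.21) = 3.65 × 10^-6 M
([OH-]/C₀ = 0.0017% < 5%, so the approximation holds.)
pOH = −log(3.65 × 10^-6) = 5.44; pH = 14.00 − 5.44 = 8.56

pH = 8.56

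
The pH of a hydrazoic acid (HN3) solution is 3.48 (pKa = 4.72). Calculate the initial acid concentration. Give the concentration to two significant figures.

[H+] = 10^(-3.48) = 3.31 × 10^-4 M = x
Ka = 10^(−4.72) = 1.91 × 10^-5
Ka = x²/(C₀ − x) ⇒ C₀ = x + x²/Ka
C₀ = 3.31 × 10^-4 + (3.31 × 10^-4)²/(1.91 × 10^-5) = 6.07 × 10^-3 M

C₀ = 6.1 × 10^-3 M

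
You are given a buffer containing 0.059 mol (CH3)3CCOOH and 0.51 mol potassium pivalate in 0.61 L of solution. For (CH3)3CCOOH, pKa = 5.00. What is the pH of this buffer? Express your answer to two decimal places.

pH = 5.94

Using pH = pKa + log([base]/[acid]) with [base]/[acid] = 0.51/0.059:
pH = 5.00 + (+0.937) = 5.94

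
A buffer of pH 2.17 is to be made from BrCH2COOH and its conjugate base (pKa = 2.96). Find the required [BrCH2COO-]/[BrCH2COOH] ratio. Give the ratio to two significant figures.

pH = pKa + log(r) ⇒ log(r) = 2.17 − 2.96 = -0.79
r = [BrCH2COO-]/[BrCH2COOH] = 10^(-0.79) = 0.162

ratio = 0.16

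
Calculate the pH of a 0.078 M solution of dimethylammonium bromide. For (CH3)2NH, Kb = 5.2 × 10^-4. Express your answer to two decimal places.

(CH3)2NH2+ is the conjugate acid of the weak base (CH3)2NH.
Ka = Kw/Kb = 1.0×10^-14 / 5.2 × 10^-4 = 1.92 × 10^-11
Ka = [H+]²/(0.078 − [H+]) = 1.92 × 10^-11
Assume [H+] ≪ 0.078: [H+] ≈ √(1.92 × 10^-11 × 0.078) = 1.22 × 10^-6 M
pH = −log[H+] = −log(1.22 × 10^-6) = 5.91

pH = 5.91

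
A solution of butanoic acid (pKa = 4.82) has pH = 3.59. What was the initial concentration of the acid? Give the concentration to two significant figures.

[H+] = 10^(-3.59) = 2.57 × 10^-4 M = x
Ka = 10^(−4.82) = 1.51 × 10^-5
Ka = x²/(C₀ − x) ⇒ C₀ = x + x²/Ka
C₀ = 2.57 × 10^-4 + (2.57 × 10^-4)²/(1.51 × 10^-5) = 4.63 × 10^-3 M

C₀ = 4.6 × 10^-3 M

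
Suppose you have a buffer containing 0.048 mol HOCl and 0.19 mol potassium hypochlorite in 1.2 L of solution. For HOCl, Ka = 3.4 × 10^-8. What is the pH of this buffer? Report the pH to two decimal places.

pH = 8.07

pKa = −log(3.4 × 10^-8) = 7.469
Using pH = pKa + log([base]/[acid]) with [base]/[acid] = 0.19/0.048:
pH = 7.469 + (+0.598) = 8.07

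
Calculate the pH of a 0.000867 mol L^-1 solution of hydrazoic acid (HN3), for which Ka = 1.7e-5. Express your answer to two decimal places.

pH = 3.95

HN3 ⇌ N3- + H+
Ka = [H+]²/(0.000867 − [H+]) = 1.7 × 10^-5
[H+] is not negligible relative to C₀; solve [H+]² + 1.7e-05·[H+] − 1.47e-08 = 0.
[H+] = (−Ka + √(Ka² + 4·Ka·C₀))/2 = 1.13 × 10^-4 M
pH = −log(1.13 × 10^-4) = 3.95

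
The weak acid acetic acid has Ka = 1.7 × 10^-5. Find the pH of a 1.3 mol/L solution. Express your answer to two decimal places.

pH = 2.33

CH3COOH ⇌ CH3COO- + H+
From the ICE table, Ka = [H+]²/(1.3 − [H+]) = 1.7 × 10^-5.
Since Ka ≪ C₀, [H+] ≈ √(Ka·C₀) = 4.70 × 10^-3 M.
([H+]/C₀ = 0.36% < 5%, so the approximation holds.)
pH = −log[H+] = −log(4.70 × 10^-3) = 2.33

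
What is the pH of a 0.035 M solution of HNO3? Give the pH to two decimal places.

HNO3 is a strong acid and dissociates completely, so [H+] = 0.035 M.
pH = -log(0.035) = 1.46

pH = 1.46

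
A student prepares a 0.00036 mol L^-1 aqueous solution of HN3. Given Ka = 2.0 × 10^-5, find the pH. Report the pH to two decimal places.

pH = 4.12

HN3 ⇌ N3- + H+
Ka = [H+]²/(0.00036 − [H+]) = 2.0 × 10^-5
[H+] is not negligible relative to C₀; solve [H+]² + 2e-05·[H+] − 7.2e-09 = 0.
[H+] = [−2e-05 + √(2e-05² + 2.88e-08)]/2 = 7.54 × 10^-5 M
pH = −log(7.54 × 10^-5) = 4.12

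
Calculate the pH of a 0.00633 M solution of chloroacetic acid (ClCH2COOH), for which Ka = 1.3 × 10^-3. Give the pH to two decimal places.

ClCH2COOH ⇌ ClCH2COO- + H+
Ka = [H+]²/(0.00633 − [H+]) = 1.3 × 10^-3
[H+] is not negligible relative to C₀; solve [H+]² + 0.0013·[H+] − 8.23e-06 = 0.
[H+] = [−0.0013 + √(0.0013² + 3.29e-05)]/2 = 2.29 × 10^-3 M
pH = −log[H+] = −log(2.29 × 10^-3) = 2.64

pH = 2.64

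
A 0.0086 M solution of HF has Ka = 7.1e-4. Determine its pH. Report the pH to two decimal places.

pH = 2.67

HF ⇌ F- + H+
Ka = [H+]²/(0.0086 − [H+]) = 7.1 × 10^-4
[H+] is not negligible relative to C₀; solve [H+]² + 0.00071·[H+] − 6.11e-06 = 0.
[H+] = [−0.00071 + √(0.00071² + 2.44e-05)]/2 = 2.14 × 10^-3 M
pH = −log(2.14 × 10^-3) = 2.67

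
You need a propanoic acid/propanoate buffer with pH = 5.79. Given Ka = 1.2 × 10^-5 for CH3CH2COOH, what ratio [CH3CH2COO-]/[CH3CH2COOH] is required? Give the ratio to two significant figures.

pKa = -log(1.2 × 10^-5) = 4.921
pH = pKa + log(r) ⇒ log(r) = 5.79 − 4.921 = +0.869
r = [CH3CH2COO-]/[CH3CH2COOH] = 10^(+0.869) = 7.4

ratio = 7.4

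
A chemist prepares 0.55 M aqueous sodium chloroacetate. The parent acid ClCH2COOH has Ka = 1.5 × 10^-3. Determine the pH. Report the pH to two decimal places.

ClCH2COO- is the conjugate base of the weak acid ClCH2COOH.
Kb = Kw/Ka = 1.0×10^-14 / 1.5 × 10^-3 = 6.67 × 10^-12
From the ICE table, Kb = [OH-]²/(0.55 − [OH-]) = 6.67 × 10^-12.
Assume [OH-] ≪ 0.55: [OH-] ≈ √(6.67 × 10^-12 × 0.55) = 1.92 × 10^-6 M
Check: 0.00035% ionized — well under 5%, approximation valid.
pOH = −log(1.92 × 10^-6) = 5.72; pH = 14.00 − 5.72 = 8.28

pH = 8.28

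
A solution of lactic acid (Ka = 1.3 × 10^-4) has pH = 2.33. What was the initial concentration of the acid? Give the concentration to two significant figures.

C₀ = 1.7 × 10^-1 M

[H+] = 10^(-2.33) = 4.68 × 10^-3 M = x
Ka = x²/(C₀ − x) ⇒ C₀ = x + x²/Ka
C₀ = 4.68 × 10^-3 + (4.68 × 10^-3)²/(1.3 × 10^-4) = 1.73 × 10^-1 M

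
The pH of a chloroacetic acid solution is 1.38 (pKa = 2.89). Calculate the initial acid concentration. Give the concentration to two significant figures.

C₀ = 1.4 M

[H+] = 10^(-1.38) = 4.17 × 10^-2 M = x
Ka = 10^(−2.89) = 1.29 × 10^-3
Ka = x²/(C₀ − x) ⇒ C₀ = x + x²/Ka
C₀ = 4.17 × 10^-2 + (4.17 × 10^-2)²/(1.29 × 10^-3) = 1.39 M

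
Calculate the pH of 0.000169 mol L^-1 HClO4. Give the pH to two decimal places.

pH = 3.77

HClO4 is a strong acid and dissociates completely, so [H+] = 0.000169 M.
pH = -log(0.000169) = 3.77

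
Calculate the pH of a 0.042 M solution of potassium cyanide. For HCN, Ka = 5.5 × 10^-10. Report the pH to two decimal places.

pH = 10.94

CN- is the conjugate base of the weak acid HCN.
Kb = Kw/Ka = 1.0×10^-14 / 5.5 × 10^-10 = 1.82 × 10^-5
Kb = [OH-]²/(0.042 − [OH-]) = 1.82 × 10^-5
Neglecting [OH-] in the denominator: [OH-] = √(1.82 × 10^-5 × 0.042) = 8.74 × 10^-4 M
([OH-]/C₀ = 2.1% < 5%, so the approximation holds.)
pOH = −log(8.74 × 10^-4) = 3.06; pH = 14.00 − 3.06 = 10.94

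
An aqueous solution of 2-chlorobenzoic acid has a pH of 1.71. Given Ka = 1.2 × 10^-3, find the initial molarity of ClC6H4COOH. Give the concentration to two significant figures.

C₀ = 3.4 × 10^-1 M

[H+] = 10^(-1.71) = 1.95 × 10^-2 M = x
Ka = x²/(C₀ − x) ⇒ C₀ = x + x²/Ka
C₀ = 1.95 × 10^-2 + (1.95 × 10^-2)²/(1.2 × 10^-3) = 3.36 × 10^-1 M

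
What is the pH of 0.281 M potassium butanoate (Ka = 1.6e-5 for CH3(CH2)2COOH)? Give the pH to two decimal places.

pH = 9.12

CH3(CH2)2COO- is the conjugate base of the weak acid CH3(CH2)2COOH.
Kb = Kw/Ka = 1.0×10^-14 / 1.6 × 10^-5 = 6.25 × 10^-10
Kb = x²/(0.281 − x) = 6.25 × 10^-10
Since Kb ≪ C₀, x ≈ √(Kb·C₀) = 1.33 × 10^-5 M.
Check: 0.0047% ionized — well under 5%, approximation valid.
pOH = 4.88, so pH = 14.00 − pOH = 9.12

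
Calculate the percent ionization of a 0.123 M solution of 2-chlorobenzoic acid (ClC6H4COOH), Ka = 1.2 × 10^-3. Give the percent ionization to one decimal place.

9.4%

ClC6H4COOH ⇌ ClC6H4COO- + H+; let x = [H+] at equilibrium.
Solve x² + 0.0012x − 0.000148 = 0 → x = 1.16 × 10^-2 M
% ionization = x/C₀ × 100% = 1.16 × 10^-2/0.123 × 100% = 9.4%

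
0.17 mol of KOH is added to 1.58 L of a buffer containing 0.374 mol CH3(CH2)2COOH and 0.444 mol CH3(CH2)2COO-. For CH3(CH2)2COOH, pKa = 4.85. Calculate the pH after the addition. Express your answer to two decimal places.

OH- converts CH3(CH2)2COOH to CH3(CH2)2COO-: CH3(CH2)2COOH → 0.204 mol, CH3(CH2)2COO- → 0.614 mol.
pH = pKa + log(n_CH3(CH2)2COO-/n_CH3(CH2)2COOH) = 4.85 + log(0.614/0.204) = 4.85 + (+0.479)

pH = 5.33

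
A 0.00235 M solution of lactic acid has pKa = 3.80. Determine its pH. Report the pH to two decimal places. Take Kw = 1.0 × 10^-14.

CH3CH(OH)COOH ⇌ CH3CH(OH)COO- + H+
Ka = 10^(−3.80) = 1.58 × 10^-4
Let x = [H+] at equilibrium. Ka = x²/(0.00235 − x).
x is not negligible relative to C₀; solve x² + 0.000158·x − 3.71e-07 = 0.
x = (−Ka + √(Ka² + 4·Ka·C₀))/2 = 5.35 × 10^-4 M
pH = −log(5.35 × 10^-4) = 3.27

pH = 3.27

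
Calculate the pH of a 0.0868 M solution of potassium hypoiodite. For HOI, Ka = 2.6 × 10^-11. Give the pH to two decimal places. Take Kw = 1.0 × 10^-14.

pH = 11.75

OI- is the conjugate base of the weak acid HOI.
Kb = Kw/Ka = 1.0×10^-14 / 2.6 × 10^-11 = 3.85 × 10^-4
From the ICE table, Kb = [OH-]²/(0.0868 − [OH-]) = 3.85 × 10^-4.
The 5% rule fails; solving [OH-]² + Kb·[OH-] − Kb·C₀ = 0 exactly:
[OH-] = (−Kb + √(Kb² + 4·Kb·C₀))/2 = 5.59 × 10^-3 M
pOH = −log(5.59 × 10^-3) = 2.25; pH = 14.00 − 2.25 = 11.75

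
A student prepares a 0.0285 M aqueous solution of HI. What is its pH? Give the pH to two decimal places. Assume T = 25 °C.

HI is a strong acid and dissociates completely, so [H+] = 0.0285 M.
pH = -log(0.0285) = 1.55

pH = 1.55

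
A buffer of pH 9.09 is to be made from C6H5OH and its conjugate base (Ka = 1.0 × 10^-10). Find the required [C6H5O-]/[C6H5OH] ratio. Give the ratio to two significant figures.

pKa = -log(1.0 × 10^-10) = 10.000
pH = pKa + log(r) ⇒ log(r) = 9.09 − 10.000 = -0.910
r = [C6H5O-]/[C6H5OH] = 10^(-0.910) = 0.123

ratio = 0.12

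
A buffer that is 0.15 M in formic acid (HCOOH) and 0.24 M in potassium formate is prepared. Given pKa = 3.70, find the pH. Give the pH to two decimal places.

pH = 3.90

Using pH = pKa + log([base]/[acid]) with [base]/[acid] = 0.24/0.15:
pH = 3.70 + (+0.204) = 3.90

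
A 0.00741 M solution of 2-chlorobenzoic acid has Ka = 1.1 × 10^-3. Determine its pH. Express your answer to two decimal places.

ClC6H4COOH ⇌ ClC6H4COO- + H+
From the ICE table, Ka = [H+]²/(0.00741 − [H+]) = 1.1 × 10^-3.
Here C₀/Ka ≈ 6.74, so the small-[H+] approximation fails. Use the quadratic:
[H+] = [−0.0011 + √(0.0011² + 3.26e-05)]/2 = 2.36 × 10^-3 M
pH = −log(2.36 × 10^-3) = 2.63

pH = 2.63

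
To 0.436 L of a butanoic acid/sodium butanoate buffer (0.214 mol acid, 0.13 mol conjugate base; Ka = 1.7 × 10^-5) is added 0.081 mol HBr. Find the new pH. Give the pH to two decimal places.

pH = 3.99

After neutralization: n(CH3(CH2)2COOH) = 0.295 mol, n(CH3(CH2)2COO-) = 0.049 mol.
pKa = −log(1.7 × 10^-5) = 4.770
Henderson–Hasselbalch with mole ratio 0.049/0.295: pH = 4.770 + (-0.780)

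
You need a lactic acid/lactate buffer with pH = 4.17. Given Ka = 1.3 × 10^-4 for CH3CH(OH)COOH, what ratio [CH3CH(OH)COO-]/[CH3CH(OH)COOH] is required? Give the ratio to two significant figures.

ratio = 1.9

pKa = -log(1.3 × 10^-4) = 3.886
pH = pKa + log(r) ⇒ log(r) = 4.17 − 3.886 = +0.284
r = [CH3CH(OH)COO-]/[CH3CH(OH)COOH] = 10^(+0.284) = 1.92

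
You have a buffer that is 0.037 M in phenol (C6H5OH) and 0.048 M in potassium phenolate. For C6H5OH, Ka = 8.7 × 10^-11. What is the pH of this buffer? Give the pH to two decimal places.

pH = 10.17

pKa = −log(8.7 × 10^-11) = 10.060
pH = pKa + log([A⁻]/[HA]) = 10.060 + log(0.048/0.037)
pH = 10.060 + (+0.113) = 10.17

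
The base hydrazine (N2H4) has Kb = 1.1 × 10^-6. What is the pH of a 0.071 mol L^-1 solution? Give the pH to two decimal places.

pH = 10.45

N2H4 + H2O ⇌ N2H5+ + OH-
From the ICE table, Kb = x²/(0.071 − x) = 1.1 × 10^-6.
Neglecting x in the denominator: x = √(1.1 × 10^-6 × 0.071) = 2.79 × 10^-4 M
pOH = −log(2.79 × 10^-4) = 3.55; pH = 14.00 − 3.55 = 10.45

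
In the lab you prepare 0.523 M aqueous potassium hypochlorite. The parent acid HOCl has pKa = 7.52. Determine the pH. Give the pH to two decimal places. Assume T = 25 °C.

pH = 10.62

OCl- is the conjugate base of the weak acid HOCl.
Ka = 10^(−7.52) = 3.02 × 10^-8
Kb = Kw/Ka = 1.0×10^-14 / 3.02 × 10^-8 = 3.31 × 10^-7
From the ICE table, Kb = [OH-]²/(0.523 − [OH-]) = 3.31 × 10^-7.
Assume [OH-] ≪ 0.523: [OH-] ≈ √(3.31 × 10^-7 × 0.523) = 4.16 × 10^-4 M
Check: 0.08% ionized — well under 5%, approximation valid.
pOH = −log(4.16 × 10^-4) = 3.38; pH = 14.00 − 3.38 = 10.62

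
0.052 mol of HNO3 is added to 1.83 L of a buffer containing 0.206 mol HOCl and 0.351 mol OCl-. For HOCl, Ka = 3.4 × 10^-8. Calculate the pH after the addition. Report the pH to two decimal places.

pH = 7.53

Added H+ converts OCl- to HOCl: HOCl → 0.258 mol, OCl- → 0.299 mol.
pKa = −log(3.4 × 10^-8) = 7.469
pH = pKa + log([A⁻]/[HA]) = 7.469 + log(0.299/0.258) = 7.469 +0.064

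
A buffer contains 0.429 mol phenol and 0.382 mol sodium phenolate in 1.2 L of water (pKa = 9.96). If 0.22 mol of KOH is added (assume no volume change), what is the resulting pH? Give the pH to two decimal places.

OH- converts C6H5OH to C6H5O-: C6H5OH → 0.209 mol, C6H5O- → 0.602 mol.
pH = pKa + log(n_C6H5O-/n_C6H5OH) = 9.96 + log(0.602/0.209) = 9.96 + (+0.459)

pH = 10.42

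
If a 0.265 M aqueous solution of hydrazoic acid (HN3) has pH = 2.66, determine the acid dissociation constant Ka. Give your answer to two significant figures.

[H+] = 10^(-2.66) = 2.19 × 10^-3 M
At equilibrium [HA] = 0.265 − 2.19 × 10^-3 = 2.63 × 10^-1 M
Ka = [H+][A-]/[HA] = (2.19 × 10^-3)² / 2.63 × 10^-1 = 1.8 × 10^-5

Ka = 1.8 × 10^-5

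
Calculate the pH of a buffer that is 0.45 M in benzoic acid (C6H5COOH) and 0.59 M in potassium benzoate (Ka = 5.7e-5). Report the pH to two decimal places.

pKa = −log(5.7 × 10^-5) = 4.244
Henderson–Hasselbalch: pH = pKa + log([C6H5COO-]/[C6H5COOH]) = 4.244 + log(0.59/0.45)
pH = 4.244 + (+0.118) = 4.36

pH = 4.36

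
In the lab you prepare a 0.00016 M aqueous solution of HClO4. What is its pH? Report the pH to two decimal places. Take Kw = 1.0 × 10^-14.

pH = 3.80

HClO4 is a strong acid and dissociates completely, so [H+] = 0.00016 M.
pH = -log(0.00016) = 3.80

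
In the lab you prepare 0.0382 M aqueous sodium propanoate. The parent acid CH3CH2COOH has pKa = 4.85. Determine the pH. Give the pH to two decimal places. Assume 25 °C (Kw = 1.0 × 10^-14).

pH = 8.72

CH3CH2COO- is the conjugate base of the weak acid CH3CH2COOH.
Ka = 10^(−4.85) = 1.41 × 10^-5
Kb = Kw/Ka = 1.0×10^-14 / 1.41 × 10^-5 = 7.09 × 10^-10
Kb = [OH-]²/(0.0382 − [OH-]) = 7.09 × 10^-10
Assume [OH-] ≪ 0.0382: [OH-] ≈ √(7.09 × 10^-10 × 0.0382) = 5.20 × 10^-6 M
Check: 0.014% ionized — well under 5%, approximation valid.
pOH = 5.28, so pH = 14.00 − pOH = 8.72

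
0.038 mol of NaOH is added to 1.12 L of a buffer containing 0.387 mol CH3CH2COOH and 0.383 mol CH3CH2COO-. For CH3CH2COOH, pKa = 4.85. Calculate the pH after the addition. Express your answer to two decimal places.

pH = 4.93

OH- converts CH3CH2COOH to CH3CH2COO-: CH3CH2COOH → 0.349 mol, CH3CH2COO- → 0.421 mol.
Henderson–Hasselbalch with mole ratio 0.421/0.349: pH = 4.85 + (+0.081)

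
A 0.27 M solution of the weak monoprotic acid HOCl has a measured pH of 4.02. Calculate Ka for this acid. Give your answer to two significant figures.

Ka = 3.4 × 10^-8

[H+] = 10^(-4.02) = 9.55 × 10^-5 M
At equilibrium [HA] = 0.27 − 9.55 × 10^-5 = 2.70 × 10^-1 M
Ka = [H+][A-]/[HA] = (9.55 × 10^-5)² / 2.70 × 10^-1 = 3.4 × 10^-8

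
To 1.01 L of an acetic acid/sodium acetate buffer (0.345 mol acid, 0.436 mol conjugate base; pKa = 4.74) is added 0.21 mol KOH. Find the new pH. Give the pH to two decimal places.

pH = 5.42

After neutralization: n(CH3COOH) = 0.135 mol, n(CH3COO-) = 0.646 mol.
pH = pKa + log(n_CH3COO-/n_CH3COOH) = 4.74 + log(0.646/0.135) = 4.74 + (+0.680)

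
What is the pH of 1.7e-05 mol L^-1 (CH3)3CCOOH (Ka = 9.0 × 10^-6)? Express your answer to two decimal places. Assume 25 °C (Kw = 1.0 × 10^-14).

(CH3)3CCOOH ⇌ (CH3)3CCOO- + H+
Ka = x²/(1.7e-05 − x) = 9.0 × 10^-6
Here C₀/Ka ≈ 1.89, so the small-x approximation fails. Use the quadratic:
x = [−9e-06 + √(9e-06² + 6.12e-10)]/2 = 8.66 × 10^-6 M
pH = −log(8.66 × 10^-6) = 5.06

pH = 5.06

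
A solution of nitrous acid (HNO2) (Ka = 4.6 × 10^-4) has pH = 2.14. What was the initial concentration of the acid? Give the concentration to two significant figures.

C₀ = 1.2 × 10^-1 M

[H+] = 10^(-2.14) = 7.24 × 10^-3 M = x
Ka = x²/(C₀ − x) ⇒ C₀ = x + x²/Ka
C₀ = 7.24 × 10^-3 + (7.24 × 10^-3)²/(4.6 × 10^-4) = 1.21 × 10^-1 M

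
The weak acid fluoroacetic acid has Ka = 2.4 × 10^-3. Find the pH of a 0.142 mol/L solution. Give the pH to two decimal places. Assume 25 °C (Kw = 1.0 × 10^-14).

FCH2COOH ⇌ FCH2COO- + H+
Let x = [H+] at equilibrium. Ka = x²/(0.142 − x).
The 5% rule fails; solving x² + Ka·x − Ka·C₀ = 0 exactly:
x = [−0.0024 + √(0.0024² + 0.00136)]/2 = 1.73 × 10^-2 M
pH = −log[H+] = −log(1.73 × 10^-2) = 1.76

pH = 1.76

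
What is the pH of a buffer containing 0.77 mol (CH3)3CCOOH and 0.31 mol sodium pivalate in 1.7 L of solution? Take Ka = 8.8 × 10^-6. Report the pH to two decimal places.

pH = 4.66

pKa = −log(8.8 × 10^-6) = 5.056
Henderson–Hasselbalch: pH = pKa + log([(CH3)3CCOO-]/[(CH3)3CCOOH]) = 5.056 + log(0.31/0.77)
pH = 5.056 + (-0.395) = 4.66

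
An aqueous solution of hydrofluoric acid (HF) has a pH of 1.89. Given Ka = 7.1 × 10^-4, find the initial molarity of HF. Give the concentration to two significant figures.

C₀ = 2.5 × 10^-1 M

[H+] = 10^(-1.89) = 1.29 × 10^-2 M = x
Ka = x²/(C₀ − x) ⇒ C₀ = x + x²/Ka
C₀ = 1.29 × 10^-2 + (1.29 × 10^-2)²/(7.1 × 10^-4) = 2.47 × 10^-1 M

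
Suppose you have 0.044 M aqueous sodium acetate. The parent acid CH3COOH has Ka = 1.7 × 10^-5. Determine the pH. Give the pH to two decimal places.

pH = 8.71

CH3COO- is the conjugate base of the weak acid CH3COOH.
Kb = Kw/Ka = 1.0×10^-14 / 1.7 × 10^-5 = 5.88 × 10^-10
Kb = [OH-]²/(0.044 − [OH-]) = 5.88 × 10^-10
Assume [OH-] ≪ 0.044: [OH-] ≈ √(5.88 × 10^-10 × 0.044) = 5.09 × 10^-6 M
([OH-]/C₀ = 0.012% < 5%, so the approximation holds.)
pOH = 5.29, so pH = 14.00 − pOH = 8.71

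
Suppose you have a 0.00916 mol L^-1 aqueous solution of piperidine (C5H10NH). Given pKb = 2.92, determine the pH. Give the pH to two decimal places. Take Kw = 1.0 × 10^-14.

pH = 11.44

C5H10NH + H2O ⇌ C5H10NH2+ + OH-
Kb = 10^(−2.92) = 1.20 × 10^-3
Kb = x²/(0.00916 − x) = 1.20 × 10^-3
Here C₀/Kb ≈ 7.63, so the small-x approximation fails. Use the quadratic:
x = [−0.0012 + √(0.0012² + 4.4e-05)]/2 = 2.77 × 10^-3 M
pOH = 2.56, so pH = 14.00 − pOH = 11.44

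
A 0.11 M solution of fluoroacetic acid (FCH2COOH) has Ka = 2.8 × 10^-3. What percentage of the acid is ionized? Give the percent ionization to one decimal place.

FCH2COOH ⇌ FCH2COO- + H+; let x = [H+] at equilibrium.
Ka = x²/(C₀ − x); solving the quadratic gives x = 1.62 × 10^-2 M.
% ionization = x/C₀ × 100% = 1.62 × 10^-2/0.11 × 100% = 14.7%

14.7%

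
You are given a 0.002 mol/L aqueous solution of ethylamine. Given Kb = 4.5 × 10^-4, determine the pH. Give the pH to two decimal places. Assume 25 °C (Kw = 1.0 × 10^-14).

C2H5NH2 + H2O ⇌ C2H5NH3+ + OH-
Kb = [OH-]²/(0.002 − [OH-]) = 4.5 × 10^-4
The 5% rule fails; solving [OH-]² + Kb·[OH-] − Kb·C₀ = 0 exactly:
[OH-] = [−0.00045 + √(0.00045² + 3.6e-06)]/2 = 7.50 × 10^-4 M
pOH = −log(7.50 × 10^-4) = 3.12; pH = 14.00 − 3.12 = 10.88

pH = 10.88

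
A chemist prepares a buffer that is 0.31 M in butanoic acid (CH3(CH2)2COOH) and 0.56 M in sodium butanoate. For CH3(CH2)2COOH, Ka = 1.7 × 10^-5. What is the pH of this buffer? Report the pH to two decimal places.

pKa = −log(1.7 × 10^-5) = 4.770
Using pH = pKa + log([base]/[acid]) with [base]/[acid] = 0.56/0.31:
pH = 4.770 + (+0.257) = 5.03

pH = 5.03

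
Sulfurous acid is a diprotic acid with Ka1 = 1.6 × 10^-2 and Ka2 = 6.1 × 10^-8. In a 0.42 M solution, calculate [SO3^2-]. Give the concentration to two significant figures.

First ionization gives [H+] ≈ [HSO3-] = 7.44 × 10^-2 M.
Second step: Ka2 = [H+][SO3^2-]/[HSO3-] ≈ [SO3^2-] (since [H+] ≈ [HSO3-]).
So [SO3^2-] ≈ Ka2.

6.1 × 10^-8 M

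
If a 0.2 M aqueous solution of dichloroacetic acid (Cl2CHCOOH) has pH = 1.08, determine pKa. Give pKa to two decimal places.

pKa = 1.23

[H+] = 10^(-1.08) = 8.32 × 10^-2 M
At equilibrium [HA] = 0.2 − 8.32 × 10^-2 = 1.17 × 10^-1 M
Ka = [H+][A-]/[HA] = (8.32 × 10^-2)² / 1.17 × 10^-1 = 5.92 × 10^-2
pKa = -log(5.92 × 10^-2) = 1.23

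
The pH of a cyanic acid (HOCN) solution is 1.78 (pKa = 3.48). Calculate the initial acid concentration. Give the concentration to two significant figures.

[H+] = 10^(-1.78) = 1.66 × 10^-2 M = x
Ka = 10^(−3.48) = 3.31 × 10^-4
Ka = x²/(C₀ − x) ⇒ C₀ = x + x²/Ka
C₀ = 1.66 × 10^-2 + (1.66 × 10^-2)²/(3.31 × 10^-4) = 8.49 × 10^-1 M

C₀ = 8.5 × 10^-1 M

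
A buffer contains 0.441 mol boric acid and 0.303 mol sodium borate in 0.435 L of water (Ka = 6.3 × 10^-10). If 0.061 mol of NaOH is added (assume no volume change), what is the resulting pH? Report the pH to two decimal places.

After neutralization: n(B(OH)3) = 0.38 mol, n(B(OH)4-) = 0.364 mol.
pKa = −log(6.3 × 10^-10) = 9.201
pH = pKa + log(n_B(OH)4-/n_B(OH)3) = 9.201 + log(0.364/0.38) = 9.201 + (-0.019)

pH = 9.18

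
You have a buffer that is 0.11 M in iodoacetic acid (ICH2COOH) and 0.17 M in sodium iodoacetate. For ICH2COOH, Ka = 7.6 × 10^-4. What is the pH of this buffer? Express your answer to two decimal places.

pKa = −log(7.6 × 10^-4) = 3.119
Henderson–Hasselbalch: pH = pKa + log([ICH2COO-]/[ICH2COOH]) = 3.119 + log(0.17/0.11)
pH = 3.119 + (+0.189) = 3.31

pH = 3.31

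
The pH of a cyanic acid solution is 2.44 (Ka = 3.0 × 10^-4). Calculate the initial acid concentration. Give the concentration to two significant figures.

C₀ = 4.8 × 10^-2 M

[H+] = 10^(-2.44) = 3.63 × 10^-3 M = x
Ka = x²/(C₀ − x) ⇒ C₀ = x + x²/Ka
C₀ = 3.63 × 10^-3 + (3.63 × 10^-3)²/(3.0 × 10^-4) = 4.76 × 10^-2 M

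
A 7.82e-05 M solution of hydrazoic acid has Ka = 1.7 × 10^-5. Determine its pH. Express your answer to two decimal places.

HN3 ⇌ N3- + H+
Ka = [H+]²/(7.82e-05 − [H+]) = 1.7 × 10^-5
[H+] is not negligible relative to C₀; solve [H+]² + 1.7e-05·[H+] − 1.33e-09 = 0.
[H+] = (−Ka + √(Ka² + 4·Ka·C₀))/2 = 2.89 × 10^-5 M
pH = −log(2.89 × 10^-5) = 4.54

pH = 4.54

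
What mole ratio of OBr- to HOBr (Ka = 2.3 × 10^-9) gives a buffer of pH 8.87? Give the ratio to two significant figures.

pKa = -log(2.3 × 10^-9) = 8.638
pH = pKa + log(r) ⇒ log(r) = 8.87 − 8.638 = +0.232
r = [OBr-]/[HOBr] = 10^(+0.232) = 1.71

ratio = 1.7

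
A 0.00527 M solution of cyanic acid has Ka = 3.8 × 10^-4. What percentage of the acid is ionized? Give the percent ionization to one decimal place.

23.5%

HOCN ⇌ OCN- + H+; let x = [H+] at equilibrium.
Ka = x²/(C₀ − x); solving the quadratic gives x = 1.24 × 10^-3 M.
Fraction ionized = 1.24 × 10^-3 / 0.00527 = 0.2353 → 23.5%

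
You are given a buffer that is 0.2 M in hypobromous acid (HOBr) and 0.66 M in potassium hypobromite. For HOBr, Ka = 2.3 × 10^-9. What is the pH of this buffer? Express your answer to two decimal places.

pH = 9.16

pKa = −log(2.3 × 10^-9) = 8.638
Henderson–Hasselbalch: pH = pKa + log([OBr-]/[HOBr]) = 8.638 + log(0.66/0.2)
pH = 8.638 + (+0.519) = 9.16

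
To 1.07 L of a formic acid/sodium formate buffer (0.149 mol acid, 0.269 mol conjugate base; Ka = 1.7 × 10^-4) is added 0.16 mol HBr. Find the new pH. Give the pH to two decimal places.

pH = 3.32

Added H+ converts HCOO- to HCOOH: HCOOH → 0.309 mol, HCOO- → 0.109 mol.
pKa = −log(1.7 × 10^-4) = 3.770
pH = pKa + log([A⁻]/[HA]) = 3.770 + log(0.109/0.309) = 3.770 -0.453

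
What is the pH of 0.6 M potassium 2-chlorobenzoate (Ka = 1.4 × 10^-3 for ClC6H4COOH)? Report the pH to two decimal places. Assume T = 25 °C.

pH = 8.32

ClC6H4COO- is the conjugate base of the weak acid ClC6H4COOH.
Kb = Kw/Ka = 1.0×10^-14 / 1.4 × 10^-3 = 7.14 × 10^-12
From the ICE table, Kb = x²/(0.6 − x) = 7.14 × 10^-12.
Since Kb ≪ C₀, x ≈ √(Kb·C₀) = 2.07 × 10^-6 M.
pOH = −log(2.07 × 10^-6) = 5.68; pH = 14.00 − 5.68 = 8.32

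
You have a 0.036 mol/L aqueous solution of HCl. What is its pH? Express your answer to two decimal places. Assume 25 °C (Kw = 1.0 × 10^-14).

HCl is a strong acid and dissociates completely, so [H+] = 0.036 M.
pH = -log(0.036) = 1.44

pH = 1.44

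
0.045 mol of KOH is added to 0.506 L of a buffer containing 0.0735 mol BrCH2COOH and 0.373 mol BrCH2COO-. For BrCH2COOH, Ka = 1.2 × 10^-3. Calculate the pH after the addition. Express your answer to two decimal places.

After neutralization: n(BrCH2COOH) = 0.0285 mol, n(BrCH2COO-) = 0.418 mol.
pKa = −log(1.2 × 10^-3) = 2.921
pH = pKa + log(n_BrCH2COO-/n_BrCH2COOH) = 2.921 + log(0.418/0.0285) = 2.921 + (+1.166)

pH = 4.09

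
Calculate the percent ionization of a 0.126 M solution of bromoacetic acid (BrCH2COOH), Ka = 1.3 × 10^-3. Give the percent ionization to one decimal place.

BrCH2COOH ⇌ BrCH2COO- + H+; let x = [H+] at equilibrium.
Ka = x²/(C₀ − x); solving the quadratic gives x = 1.22 × 10^-2 M.
Fraction ionized = 1.22 × 10^-2 / 0.126 = 0.0968 → 9.7%

9.7%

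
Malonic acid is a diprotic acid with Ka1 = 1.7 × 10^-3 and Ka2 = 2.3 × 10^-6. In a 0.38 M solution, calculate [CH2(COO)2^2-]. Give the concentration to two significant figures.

2.3 × 10^-6 M

First ionization gives [H+] ≈ [CH2(COOH)COO-] = 2.46 × 10^-2 M.
Second step: Ka2 = [H+][CH2(COO)2^2-]/[CH2(COOH)COO-] ≈ [CH2(COO)2^2-] (since [H+] ≈ [CH2(COOH)COO-]).
So [CH2(COO)2^2-] ≈ Ka2.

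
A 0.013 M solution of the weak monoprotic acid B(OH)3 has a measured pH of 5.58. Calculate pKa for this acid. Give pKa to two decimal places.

[H+] = 10^(-5.58) = 2.63 × 10^-6 M
At equilibrium [HA] = 0.013 − 2.63 × 10^-6 = 1.30 × 10^-2 M
Ka = [H+][A-]/[HA] = (2.63 × 10^-6)² / 1.30 × 10^-2 = 5.32 × 10^-10
pKa = -log(5.32 × 10^-10) = 9.27

pKa = 9.27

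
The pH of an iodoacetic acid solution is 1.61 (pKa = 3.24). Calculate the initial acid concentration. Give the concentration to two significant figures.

C₀ = 1.1 M

[H+] = 10^(-1.61) = 2.45 × 10^-2 M = x
Ka = 10^(−3.24) = 5.75 × 10^-4
Ka = x²/(C₀ − x) ⇒ C₀ = x + x²/Ka
C₀ = 2.45 × 10^-2 + (2.45 × 10^-2)²/(5.75 × 10^-4) = 1.07 M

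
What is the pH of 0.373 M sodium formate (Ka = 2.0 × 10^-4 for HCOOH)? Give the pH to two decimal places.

HCOO- is the conjugate base of the weak acid HCOOH.
Kb = Kw/Ka = 1.0×10^-14 / 2.0 × 10^-4 = 5.00 × 10^-11
Kb = x²/(0.373 − x) = 5.00 × 10^-11
Since Kb ≪ C₀, x ≈ √(Kb·C₀) = 4.32 × 10^-6 M.
pOH = −log(4.32 × 10^-6) = 5.36; pH = 14.00 − 5.36 = 8.64

pH = 8.64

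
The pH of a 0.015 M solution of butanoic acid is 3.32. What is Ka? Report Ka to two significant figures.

Ka = 1.6 × 10^-5

[H+] = 10^(-3.32) = 4.79 × 10^-4 M
At equilibrium [HA] = 0.015 − 4.79 × 10^-4 = 1.45 × 10^-2 M
Ka = [H+][A-]/[HA] = (4.79 × 10^-4)² / 1.45 × 10^-2 = 1.6 × 10^-5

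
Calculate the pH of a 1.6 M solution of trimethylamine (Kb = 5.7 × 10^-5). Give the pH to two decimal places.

(CH3)3N + H2O ⇌ (CH3)3NH+ + OH-
From the ICE table, Kb = [OH-]²/(1.6 − [OH-]) = 5.7 × 10^-5.
Since Kb ≪ C₀, [OH-] ≈ √(Kb·C₀) = 9.55 × 10^-3 M.
Check: 0.6% ionized — well under 5%, approximation valid.
pOH = 2.02, so pH = 14.00 − pOH = 11.98

pH = 11.98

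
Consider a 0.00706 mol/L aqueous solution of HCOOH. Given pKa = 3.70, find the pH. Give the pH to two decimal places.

pH = 2.96

HCOOH ⇌ HCOO- + H+
Ka = 10^(−3.70) = 2.00 × 10^-4
From the ICE table, Ka = [H+]²/(0.00706 − [H+]) = 2.00 × 10^-4.
[H+] is not negligible relative to C₀; solve [H+]² + 0.0002·[H+] − 1.41e-06 = 0.
[H+] = [−0.0002 + √(0.0002² + 5.65e-06)]/2 = 1.09 × 10^-3 M
pH = −log(1.09 × 10^-3) = 2.96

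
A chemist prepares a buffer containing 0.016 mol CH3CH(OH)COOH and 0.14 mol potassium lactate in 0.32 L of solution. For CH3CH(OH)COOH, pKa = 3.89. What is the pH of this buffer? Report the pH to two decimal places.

Henderson–Hasselbalch: pH = pKa + log([CH3CH(OH)COO-]/[CH3CH(OH)COOH]) = 3.89 + log(0.14/0.016)
pH = 3.89 + (+0.942) = 4.83

pH = 4.83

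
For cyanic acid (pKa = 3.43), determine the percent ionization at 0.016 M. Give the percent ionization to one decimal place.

HOCN ⇌ OCN- + H+; let x = [H+] at equilibrium.
Ka = 10^(−3.43) = 3.72 × 10^-4
Solve x² + 0.000372x − 5.95e-06 = 0 → x = 2.26 × 10^-3 M
Fraction ionized = 2.26 × 10^-3 / 0.016 = 0.1412 → 14.1%

14.1%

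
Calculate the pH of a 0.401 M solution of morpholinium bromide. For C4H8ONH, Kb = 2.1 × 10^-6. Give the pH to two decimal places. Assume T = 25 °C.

pH = 4.36

C4H8ONH2+ is the conjugate acid of the weak base C4H8ONH.
Ka = Kw/Kb = 1.0×10^-14 / 2.1 × 10^-6 = 4.76 × 10^-9
Ka = [H+]²/(0.401 − [H+]) = 4.76 × 10^-9
Since Ka ≪ C₀, [H+] ≈ √(Ka·C₀) = 4.37 × 10^-5 M.
pH = −log(4.37 × 10^-5) = 4.36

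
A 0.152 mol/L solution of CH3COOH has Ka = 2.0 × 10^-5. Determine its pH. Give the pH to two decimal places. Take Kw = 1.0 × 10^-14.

CH3COOH ⇌ CH3COO- + H+
Ka = [H+]²/(0.152 − [H+]) = 2.0 × 10^-5
Assume [H+] ≪ 0.152: [H+] ≈ √(2.0 × 10^-5 × 0.152) = 1.74 × 10^-3 M
Check: 1.1% ionized — well under 5%, approximation valid.
pH = −log[H+] = −log(1.74 × 10^-3) = 2.76

pH = 2.76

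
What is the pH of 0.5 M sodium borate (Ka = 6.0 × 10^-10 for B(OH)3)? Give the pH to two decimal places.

pH = 11.46

B(OH)4- is the conjugate base of the weak acid B(OH)3.
Kb = Kw/Ka = 1.0×10^-14 / 6.0 × 10^-10 = 1.67 × 10^-5
From the ICE table, Kb = x²/(0.5 − x) = 1.67 × 10^-5.
Since Kb ≪ C₀, x ≈ √(Kb·C₀) = 2.89 × 10^-3 M.
(x/C₀ = 0.58% < 5%, so the approximation holds.)
pOH = −log(2.89 × 10^-3) = 2.54; pH = 14.00 − 2.54 = 11.46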